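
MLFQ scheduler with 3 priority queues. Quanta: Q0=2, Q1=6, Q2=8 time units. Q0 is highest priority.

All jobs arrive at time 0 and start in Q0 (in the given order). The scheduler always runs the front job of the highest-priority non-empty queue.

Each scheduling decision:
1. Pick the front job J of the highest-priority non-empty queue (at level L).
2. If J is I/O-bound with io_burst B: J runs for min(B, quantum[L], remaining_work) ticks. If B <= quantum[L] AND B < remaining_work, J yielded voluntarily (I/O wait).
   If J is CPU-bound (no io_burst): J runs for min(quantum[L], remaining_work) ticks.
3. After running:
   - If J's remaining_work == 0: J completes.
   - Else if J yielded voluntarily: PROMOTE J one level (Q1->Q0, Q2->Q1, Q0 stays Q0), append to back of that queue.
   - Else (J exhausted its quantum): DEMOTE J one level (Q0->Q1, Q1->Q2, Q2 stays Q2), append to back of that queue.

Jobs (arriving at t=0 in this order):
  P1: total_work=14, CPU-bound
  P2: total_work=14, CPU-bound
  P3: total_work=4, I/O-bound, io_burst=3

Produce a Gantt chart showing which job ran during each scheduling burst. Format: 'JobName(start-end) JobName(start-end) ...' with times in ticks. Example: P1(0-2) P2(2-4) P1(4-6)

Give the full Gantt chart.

t=0-2: P1@Q0 runs 2, rem=12, quantum used, demote→Q1. Q0=[P2,P3] Q1=[P1] Q2=[]
t=2-4: P2@Q0 runs 2, rem=12, quantum used, demote→Q1. Q0=[P3] Q1=[P1,P2] Q2=[]
t=4-6: P3@Q0 runs 2, rem=2, quantum used, demote→Q1. Q0=[] Q1=[P1,P2,P3] Q2=[]
t=6-12: P1@Q1 runs 6, rem=6, quantum used, demote→Q2. Q0=[] Q1=[P2,P3] Q2=[P1]
t=12-18: P2@Q1 runs 6, rem=6, quantum used, demote→Q2. Q0=[] Q1=[P3] Q2=[P1,P2]
t=18-20: P3@Q1 runs 2, rem=0, completes. Q0=[] Q1=[] Q2=[P1,P2]
t=20-26: P1@Q2 runs 6, rem=0, completes. Q0=[] Q1=[] Q2=[P2]
t=26-32: P2@Q2 runs 6, rem=0, completes. Q0=[] Q1=[] Q2=[]

Answer: P1(0-2) P2(2-4) P3(4-6) P1(6-12) P2(12-18) P3(18-20) P1(20-26) P2(26-32)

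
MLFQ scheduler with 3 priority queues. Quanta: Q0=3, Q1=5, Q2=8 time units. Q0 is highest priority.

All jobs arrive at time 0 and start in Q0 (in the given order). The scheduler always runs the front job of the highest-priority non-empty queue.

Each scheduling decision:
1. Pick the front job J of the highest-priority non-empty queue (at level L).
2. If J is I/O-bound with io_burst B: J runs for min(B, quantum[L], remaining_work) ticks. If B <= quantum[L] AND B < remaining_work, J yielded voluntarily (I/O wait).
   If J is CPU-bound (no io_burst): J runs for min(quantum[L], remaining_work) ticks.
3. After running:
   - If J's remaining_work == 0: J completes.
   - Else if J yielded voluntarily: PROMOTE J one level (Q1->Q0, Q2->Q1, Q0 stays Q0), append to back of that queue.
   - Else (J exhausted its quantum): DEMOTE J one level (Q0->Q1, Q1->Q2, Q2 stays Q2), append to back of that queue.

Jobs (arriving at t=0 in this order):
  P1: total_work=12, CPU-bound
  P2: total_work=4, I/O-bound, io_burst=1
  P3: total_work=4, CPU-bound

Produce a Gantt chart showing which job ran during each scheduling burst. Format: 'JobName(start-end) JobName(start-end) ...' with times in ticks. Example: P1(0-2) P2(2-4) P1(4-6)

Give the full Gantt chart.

t=0-3: P1@Q0 runs 3, rem=9, quantum used, demote→Q1. Q0=[P2,P3] Q1=[P1] Q2=[]
t=3-4: P2@Q0 runs 1, rem=3, I/O yield, promote→Q0. Q0=[P3,P2] Q1=[P1] Q2=[]
t=4-7: P3@Q0 runs 3, rem=1, quantum used, demote→Q1. Q0=[P2] Q1=[P1,P3] Q2=[]
t=7-8: P2@Q0 runs 1, rem=2, I/O yield, promote→Q0. Q0=[P2] Q1=[P1,P3] Q2=[]
t=8-9: P2@Q0 runs 1, rem=1, I/O yield, promote→Q0. Q0=[P2] Q1=[P1,P3] Q2=[]
t=9-10: P2@Q0 runs 1, rem=0, completes. Q0=[] Q1=[P1,P3] Q2=[]
t=10-15: P1@Q1 runs 5, rem=4, quantum used, demote→Q2. Q0=[] Q1=[P3] Q2=[P1]
t=15-16: P3@Q1 runs 1, rem=0, completes. Q0=[] Q1=[] Q2=[P1]
t=16-20: P1@Q2 runs 4, rem=0, completes. Q0=[] Q1=[] Q2=[]

Answer: P1(0-3) P2(3-4) P3(4-7) P2(7-8) P2(8-9) P2(9-10) P1(10-15) P3(15-16) P1(16-20)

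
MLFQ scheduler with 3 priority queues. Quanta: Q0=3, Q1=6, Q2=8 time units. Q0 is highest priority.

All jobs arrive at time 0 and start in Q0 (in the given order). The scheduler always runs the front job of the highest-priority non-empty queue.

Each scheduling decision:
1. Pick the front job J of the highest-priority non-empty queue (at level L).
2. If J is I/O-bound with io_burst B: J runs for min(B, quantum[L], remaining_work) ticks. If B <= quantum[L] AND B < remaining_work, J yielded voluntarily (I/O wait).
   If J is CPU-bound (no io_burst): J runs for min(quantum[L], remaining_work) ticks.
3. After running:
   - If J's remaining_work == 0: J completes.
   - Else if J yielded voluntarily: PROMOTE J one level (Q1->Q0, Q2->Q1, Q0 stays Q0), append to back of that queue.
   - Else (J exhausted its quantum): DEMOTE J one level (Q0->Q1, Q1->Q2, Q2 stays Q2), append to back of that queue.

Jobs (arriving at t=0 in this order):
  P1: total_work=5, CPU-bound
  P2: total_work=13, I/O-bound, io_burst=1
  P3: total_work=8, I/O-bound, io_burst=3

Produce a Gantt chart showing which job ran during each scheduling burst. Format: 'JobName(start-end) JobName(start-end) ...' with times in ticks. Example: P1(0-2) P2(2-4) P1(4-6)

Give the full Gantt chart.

t=0-3: P1@Q0 runs 3, rem=2, quantum used, demote→Q1. Q0=[P2,P3] Q1=[P1] Q2=[]
t=3-4: P2@Q0 runs 1, rem=12, I/O yield, promote→Q0. Q0=[P3,P2] Q1=[P1] Q2=[]
t=4-7: P3@Q0 runs 3, rem=5, I/O yield, promote→Q0. Q0=[P2,P3] Q1=[P1] Q2=[]
t=7-8: P2@Q0 runs 1, rem=11, I/O yield, promote→Q0. Q0=[P3,P2] Q1=[P1] Q2=[]
t=8-11: P3@Q0 runs 3, rem=2, I/O yield, promote→Q0. Q0=[P2,P3] Q1=[P1] Q2=[]
t=11-12: P2@Q0 runs 1, rem=10, I/O yield, promote→Q0. Q0=[P3,P2] Q1=[P1] Q2=[]
t=12-14: P3@Q0 runs 2, rem=0, completes. Q0=[P2] Q1=[P1] Q2=[]
t=14-15: P2@Q0 runs 1, rem=9, I/O yield, promote→Q0. Q0=[P2] Q1=[P1] Q2=[]
t=15-16: P2@Q0 runs 1, rem=8, I/O yield, promote→Q0. Q0=[P2] Q1=[P1] Q2=[]
t=16-17: P2@Q0 runs 1, rem=7, I/O yield, promote→Q0. Q0=[P2] Q1=[P1] Q2=[]
t=17-18: P2@Q0 runs 1, rem=6, I/O yield, promote→Q0. Q0=[P2] Q1=[P1] Q2=[]
t=18-19: P2@Q0 runs 1, rem=5, I/O yield, promote→Q0. Q0=[P2] Q1=[P1] Q2=[]
t=19-20: P2@Q0 runs 1, rem=4, I/O yield, promote→Q0. Q0=[P2] Q1=[P1] Q2=[]
t=20-21: P2@Q0 runs 1, rem=3, I/O yield, promote→Q0. Q0=[P2] Q1=[P1] Q2=[]
t=21-22: P2@Q0 runs 1, rem=2, I/O yield, promote→Q0. Q0=[P2] Q1=[P1] Q2=[]
t=22-23: P2@Q0 runs 1, rem=1, I/O yield, promote→Q0. Q0=[P2] Q1=[P1] Q2=[]
t=23-24: P2@Q0 runs 1, rem=0, completes. Q0=[] Q1=[P1] Q2=[]
t=24-26: P1@Q1 runs 2, rem=0, completes. Q0=[] Q1=[] Q2=[]

Answer: P1(0-3) P2(3-4) P3(4-7) P2(7-8) P3(8-11) P2(11-12) P3(12-14) P2(14-15) P2(15-16) P2(16-17) P2(17-18) P2(18-19) P2(19-20) P2(20-21) P2(21-22) P2(22-23) P2(23-24) P1(24-26)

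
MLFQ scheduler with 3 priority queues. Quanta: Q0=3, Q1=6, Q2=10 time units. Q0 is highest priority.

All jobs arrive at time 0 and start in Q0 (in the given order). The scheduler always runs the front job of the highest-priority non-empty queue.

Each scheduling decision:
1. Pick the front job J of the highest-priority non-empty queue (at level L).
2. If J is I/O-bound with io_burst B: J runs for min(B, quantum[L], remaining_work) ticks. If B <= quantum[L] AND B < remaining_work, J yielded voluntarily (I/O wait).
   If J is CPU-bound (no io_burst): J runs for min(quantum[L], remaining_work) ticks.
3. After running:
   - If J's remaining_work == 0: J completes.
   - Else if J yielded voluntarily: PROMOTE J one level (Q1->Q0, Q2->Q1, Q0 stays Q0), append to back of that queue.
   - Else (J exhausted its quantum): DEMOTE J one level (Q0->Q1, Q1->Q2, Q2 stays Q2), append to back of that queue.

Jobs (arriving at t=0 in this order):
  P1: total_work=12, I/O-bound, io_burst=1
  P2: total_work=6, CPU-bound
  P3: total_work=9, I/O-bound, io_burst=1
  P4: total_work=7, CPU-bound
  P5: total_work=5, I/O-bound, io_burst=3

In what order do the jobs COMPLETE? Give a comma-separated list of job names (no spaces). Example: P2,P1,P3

t=0-1: P1@Q0 runs 1, rem=11, I/O yield, promote→Q0. Q0=[P2,P3,P4,P5,P1] Q1=[] Q2=[]
t=1-4: P2@Q0 runs 3, rem=3, quantum used, demote→Q1. Q0=[P3,P4,P5,P1] Q1=[P2] Q2=[]
t=4-5: P3@Q0 runs 1, rem=8, I/O yield, promote→Q0. Q0=[P4,P5,P1,P3] Q1=[P2] Q2=[]
t=5-8: P4@Q0 runs 3, rem=4, quantum used, demote→Q1. Q0=[P5,P1,P3] Q1=[P2,P4] Q2=[]
t=8-11: P5@Q0 runs 3, rem=2, I/O yield, promote→Q0. Q0=[P1,P3,P5] Q1=[P2,P4] Q2=[]
t=11-12: P1@Q0 runs 1, rem=10, I/O yield, promote→Q0. Q0=[P3,P5,P1] Q1=[P2,P4] Q2=[]
t=12-13: P3@Q0 runs 1, rem=7, I/O yield, promote→Q0. Q0=[P5,P1,P3] Q1=[P2,P4] Q2=[]
t=13-15: P5@Q0 runs 2, rem=0, completes. Q0=[P1,P3] Q1=[P2,P4] Q2=[]
t=15-16: P1@Q0 runs 1, rem=9, I/O yield, promote→Q0. Q0=[P3,P1] Q1=[P2,P4] Q2=[]
t=16-17: P3@Q0 runs 1, rem=6, I/O yield, promote→Q0. Q0=[P1,P3] Q1=[P2,P4] Q2=[]
t=17-18: P1@Q0 runs 1, rem=8, I/O yield, promote→Q0. Q0=[P3,P1] Q1=[P2,P4] Q2=[]
t=18-19: P3@Q0 runs 1, rem=5, I/O yield, promote→Q0. Q0=[P1,P3] Q1=[P2,P4] Q2=[]
t=19-20: P1@Q0 runs 1, rem=7, I/O yield, promote→Q0. Q0=[P3,P1] Q1=[P2,P4] Q2=[]
t=20-21: P3@Q0 runs 1, rem=4, I/O yield, promote→Q0. Q0=[P1,P3] Q1=[P2,P4] Q2=[]
t=21-22: P1@Q0 runs 1, rem=6, I/O yield, promote→Q0. Q0=[P3,P1] Q1=[P2,P4] Q2=[]
t=22-23: P3@Q0 runs 1, rem=3, I/O yield, promote→Q0. Q0=[P1,P3] Q1=[P2,P4] Q2=[]
t=23-24: P1@Q0 runs 1, rem=5, I/O yield, promote→Q0. Q0=[P3,P1] Q1=[P2,P4] Q2=[]
t=24-25: P3@Q0 runs 1, rem=2, I/O yield, promote→Q0. Q0=[P1,P3] Q1=[P2,P4] Q2=[]
t=25-26: P1@Q0 runs 1, rem=4, I/O yield, promote→Q0. Q0=[P3,P1] Q1=[P2,P4] Q2=[]
t=26-27: P3@Q0 runs 1, rem=1, I/O yield, promote→Q0. Q0=[P1,P3] Q1=[P2,P4] Q2=[]
t=27-28: P1@Q0 runs 1, rem=3, I/O yield, promote→Q0. Q0=[P3,P1] Q1=[P2,P4] Q2=[]
t=28-29: P3@Q0 runs 1, rem=0, completes. Q0=[P1] Q1=[P2,P4] Q2=[]
t=29-30: P1@Q0 runs 1, rem=2, I/O yield, promote→Q0. Q0=[P1] Q1=[P2,P4] Q2=[]
t=30-31: P1@Q0 runs 1, rem=1, I/O yield, promote→Q0. Q0=[P1] Q1=[P2,P4] Q2=[]
t=31-32: P1@Q0 runs 1, rem=0, completes. Q0=[] Q1=[P2,P4] Q2=[]
t=32-35: P2@Q1 runs 3, rem=0, completes. Q0=[] Q1=[P4] Q2=[]
t=35-39: P4@Q1 runs 4, rem=0, completes. Q0=[] Q1=[] Q2=[]

Answer: P5,P3,P1,P2,P4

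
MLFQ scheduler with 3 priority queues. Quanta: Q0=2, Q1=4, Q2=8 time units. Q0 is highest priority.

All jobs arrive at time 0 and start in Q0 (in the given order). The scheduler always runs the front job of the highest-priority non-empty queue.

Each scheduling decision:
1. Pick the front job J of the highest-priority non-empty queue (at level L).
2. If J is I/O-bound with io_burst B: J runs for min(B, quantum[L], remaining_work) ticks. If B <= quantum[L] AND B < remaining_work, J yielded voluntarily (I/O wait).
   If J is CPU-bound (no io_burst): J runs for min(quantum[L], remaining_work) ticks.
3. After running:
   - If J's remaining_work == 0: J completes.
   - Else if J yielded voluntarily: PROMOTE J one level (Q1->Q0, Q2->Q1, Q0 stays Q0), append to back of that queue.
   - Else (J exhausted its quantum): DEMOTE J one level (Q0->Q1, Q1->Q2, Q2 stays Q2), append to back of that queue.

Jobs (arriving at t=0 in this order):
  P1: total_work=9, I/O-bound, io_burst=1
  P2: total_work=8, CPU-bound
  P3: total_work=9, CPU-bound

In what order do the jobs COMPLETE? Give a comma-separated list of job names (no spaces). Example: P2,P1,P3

Answer: P1,P2,P3

Derivation:
t=0-1: P1@Q0 runs 1, rem=8, I/O yield, promote→Q0. Q0=[P2,P3,P1] Q1=[] Q2=[]
t=1-3: P2@Q0 runs 2, rem=6, quantum used, demote→Q1. Q0=[P3,P1] Q1=[P2] Q2=[]
t=3-5: P3@Q0 runs 2, rem=7, quantum used, demote→Q1. Q0=[P1] Q1=[P2,P3] Q2=[]
t=5-6: P1@Q0 runs 1, rem=7, I/O yield, promote→Q0. Q0=[P1] Q1=[P2,P3] Q2=[]
t=6-7: P1@Q0 runs 1, rem=6, I/O yield, promote→Q0. Q0=[P1] Q1=[P2,P3] Q2=[]
t=7-8: P1@Q0 runs 1, rem=5, I/O yield, promote→Q0. Q0=[P1] Q1=[P2,P3] Q2=[]
t=8-9: P1@Q0 runs 1, rem=4, I/O yield, promote→Q0. Q0=[P1] Q1=[P2,P3] Q2=[]
t=9-10: P1@Q0 runs 1, rem=3, I/O yield, promote→Q0. Q0=[P1] Q1=[P2,P3] Q2=[]
t=10-11: P1@Q0 runs 1, rem=2, I/O yield, promote→Q0. Q0=[P1] Q1=[P2,P3] Q2=[]
t=11-12: P1@Q0 runs 1, rem=1, I/O yield, promote→Q0. Q0=[P1] Q1=[P2,P3] Q2=[]
t=12-13: P1@Q0 runs 1, rem=0, completes. Q0=[] Q1=[P2,P3] Q2=[]
t=13-17: P2@Q1 runs 4, rem=2, quantum used, demote→Q2. Q0=[] Q1=[P3] Q2=[P2]
t=17-21: P3@Q1 runs 4, rem=3, quantum used, demote→Q2. Q0=[] Q1=[] Q2=[P2,P3]
t=21-23: P2@Q2 runs 2, rem=0, completes. Q0=[] Q1=[] Q2=[P3]
t=23-26: P3@Q2 runs 3, rem=0, completes. Q0=[] Q1=[] Q2=[]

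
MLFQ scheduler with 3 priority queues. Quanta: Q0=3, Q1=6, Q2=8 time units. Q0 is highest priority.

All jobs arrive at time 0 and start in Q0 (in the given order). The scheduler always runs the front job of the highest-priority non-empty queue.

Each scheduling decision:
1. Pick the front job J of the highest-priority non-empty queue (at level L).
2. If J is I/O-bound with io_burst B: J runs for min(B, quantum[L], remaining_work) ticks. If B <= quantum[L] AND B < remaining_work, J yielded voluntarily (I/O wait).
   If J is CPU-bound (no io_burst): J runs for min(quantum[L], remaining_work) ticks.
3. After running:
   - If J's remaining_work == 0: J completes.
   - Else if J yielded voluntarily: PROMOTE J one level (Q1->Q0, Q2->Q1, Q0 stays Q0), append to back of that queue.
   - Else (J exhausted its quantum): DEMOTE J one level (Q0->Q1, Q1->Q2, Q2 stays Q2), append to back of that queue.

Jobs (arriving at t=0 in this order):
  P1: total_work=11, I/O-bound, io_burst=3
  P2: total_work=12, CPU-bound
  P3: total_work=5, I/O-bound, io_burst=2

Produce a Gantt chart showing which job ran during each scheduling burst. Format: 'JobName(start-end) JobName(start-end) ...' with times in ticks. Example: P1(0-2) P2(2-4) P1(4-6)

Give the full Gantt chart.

t=0-3: P1@Q0 runs 3, rem=8, I/O yield, promote→Q0. Q0=[P2,P3,P1] Q1=[] Q2=[]
t=3-6: P2@Q0 runs 3, rem=9, quantum used, demote→Q1. Q0=[P3,P1] Q1=[P2] Q2=[]
t=6-8: P3@Q0 runs 2, rem=3, I/O yield, promote→Q0. Q0=[P1,P3] Q1=[P2] Q2=[]
t=8-11: P1@Q0 runs 3, rem=5, I/O yield, promote→Q0. Q0=[P3,P1] Q1=[P2] Q2=[]
t=11-13: P3@Q0 runs 2, rem=1, I/O yield, promote→Q0. Q0=[P1,P3] Q1=[P2] Q2=[]
t=13-16: P1@Q0 runs 3, rem=2, I/O yield, promote→Q0. Q0=[P3,P1] Q1=[P2] Q2=[]
t=16-17: P3@Q0 runs 1, rem=0, completes. Q0=[P1] Q1=[P2] Q2=[]
t=17-19: P1@Q0 runs 2, rem=0, completes. Q0=[] Q1=[P2] Q2=[]
t=19-25: P2@Q1 runs 6, rem=3, quantum used, demote→Q2. Q0=[] Q1=[] Q2=[P2]
t=25-28: P2@Q2 runs 3, rem=0, completes. Q0=[] Q1=[] Q2=[]

Answer: P1(0-3) P2(3-6) P3(6-8) P1(8-11) P3(11-13) P1(13-16) P3(16-17) P1(17-19) P2(19-25) P2(25-28)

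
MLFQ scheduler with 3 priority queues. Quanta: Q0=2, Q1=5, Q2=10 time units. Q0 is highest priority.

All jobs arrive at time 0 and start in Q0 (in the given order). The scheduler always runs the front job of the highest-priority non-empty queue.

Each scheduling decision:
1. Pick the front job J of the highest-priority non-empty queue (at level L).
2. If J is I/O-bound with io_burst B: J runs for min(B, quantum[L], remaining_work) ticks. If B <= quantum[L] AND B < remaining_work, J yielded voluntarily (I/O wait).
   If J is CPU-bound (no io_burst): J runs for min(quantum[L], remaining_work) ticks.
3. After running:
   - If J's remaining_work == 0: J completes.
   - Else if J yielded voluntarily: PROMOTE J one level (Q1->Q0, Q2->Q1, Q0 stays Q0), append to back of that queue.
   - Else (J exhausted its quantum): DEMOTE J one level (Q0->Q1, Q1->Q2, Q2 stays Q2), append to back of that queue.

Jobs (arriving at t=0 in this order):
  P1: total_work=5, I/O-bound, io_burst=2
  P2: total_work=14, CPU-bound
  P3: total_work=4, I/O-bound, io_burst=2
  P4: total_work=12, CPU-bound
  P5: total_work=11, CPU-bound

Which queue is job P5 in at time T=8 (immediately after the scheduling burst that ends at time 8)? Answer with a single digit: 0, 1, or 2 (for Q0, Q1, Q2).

Answer: 0

Derivation:
t=0-2: P1@Q0 runs 2, rem=3, I/O yield, promote→Q0. Q0=[P2,P3,P4,P5,P1] Q1=[] Q2=[]
t=2-4: P2@Q0 runs 2, rem=12, quantum used, demote→Q1. Q0=[P3,P4,P5,P1] Q1=[P2] Q2=[]
t=4-6: P3@Q0 runs 2, rem=2, I/O yield, promote→Q0. Q0=[P4,P5,P1,P3] Q1=[P2] Q2=[]
t=6-8: P4@Q0 runs 2, rem=10, quantum used, demote→Q1. Q0=[P5,P1,P3] Q1=[P2,P4] Q2=[]
t=8-10: P5@Q0 runs 2, rem=9, quantum used, demote→Q1. Q0=[P1,P3] Q1=[P2,P4,P5] Q2=[]
t=10-12: P1@Q0 runs 2, rem=1, I/O yield, promote→Q0. Q0=[P3,P1] Q1=[P2,P4,P5] Q2=[]
t=12-14: P3@Q0 runs 2, rem=0, completes. Q0=[P1] Q1=[P2,P4,P5] Q2=[]
t=14-15: P1@Q0 runs 1, rem=0, completes. Q0=[] Q1=[P2,P4,P5] Q2=[]
t=15-20: P2@Q1 runs 5, rem=7, quantum used, demote→Q2. Q0=[] Q1=[P4,P5] Q2=[P2]
t=20-25: P4@Q1 runs 5, rem=5, quantum used, demote→Q2. Q0=[] Q1=[P5] Q2=[P2,P4]
t=25-30: P5@Q1 runs 5, rem=4, quantum used, demote→Q2. Q0=[] Q1=[] Q2=[P2,P4,P5]
t=30-37: P2@Q2 runs 7, rem=0, completes. Q0=[] Q1=[] Q2=[P4,P5]
t=37-42: P4@Q2 runs 5, rem=0, completes. Q0=[] Q1=[] Q2=[P5]
t=42-46: P5@Q2 runs 4, rem=0, completes. Q0=[] Q1=[] Q2=[]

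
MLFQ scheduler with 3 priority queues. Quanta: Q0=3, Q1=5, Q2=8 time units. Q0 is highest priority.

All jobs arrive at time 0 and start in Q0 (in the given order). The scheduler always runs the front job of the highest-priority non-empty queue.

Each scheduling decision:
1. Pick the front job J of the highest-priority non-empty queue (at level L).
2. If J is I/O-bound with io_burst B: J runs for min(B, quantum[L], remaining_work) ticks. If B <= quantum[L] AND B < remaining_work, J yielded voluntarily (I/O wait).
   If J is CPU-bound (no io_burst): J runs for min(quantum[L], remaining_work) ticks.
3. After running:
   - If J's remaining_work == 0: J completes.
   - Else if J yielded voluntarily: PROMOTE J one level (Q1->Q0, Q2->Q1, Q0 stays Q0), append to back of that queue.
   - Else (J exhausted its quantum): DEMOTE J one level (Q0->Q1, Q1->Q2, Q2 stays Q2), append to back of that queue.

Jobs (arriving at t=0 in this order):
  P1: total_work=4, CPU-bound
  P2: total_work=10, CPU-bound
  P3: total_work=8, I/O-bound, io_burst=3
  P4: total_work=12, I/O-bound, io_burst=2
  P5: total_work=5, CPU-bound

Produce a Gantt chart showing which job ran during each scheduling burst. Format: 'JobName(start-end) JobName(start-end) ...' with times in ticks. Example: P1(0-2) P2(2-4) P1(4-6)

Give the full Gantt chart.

t=0-3: P1@Q0 runs 3, rem=1, quantum used, demote→Q1. Q0=[P2,P3,P4,P5] Q1=[P1] Q2=[]
t=3-6: P2@Q0 runs 3, rem=7, quantum used, demote→Q1. Q0=[P3,P4,P5] Q1=[P1,P2] Q2=[]
t=6-9: P3@Q0 runs 3, rem=5, I/O yield, promote→Q0. Q0=[P4,P5,P3] Q1=[P1,P2] Q2=[]
t=9-11: P4@Q0 runs 2, rem=10, I/O yield, promote→Q0. Q0=[P5,P3,P4] Q1=[P1,P2] Q2=[]
t=11-14: P5@Q0 runs 3, rem=2, quantum used, demote→Q1. Q0=[P3,P4] Q1=[P1,P2,P5] Q2=[]
t=14-17: P3@Q0 runs 3, rem=2, I/O yield, promote→Q0. Q0=[P4,P3] Q1=[P1,P2,P5] Q2=[]
t=17-19: P4@Q0 runs 2, rem=8, I/O yield, promote→Q0. Q0=[P3,P4] Q1=[P1,P2,P5] Q2=[]
t=19-21: P3@Q0 runs 2, rem=0, completes. Q0=[P4] Q1=[P1,P2,P5] Q2=[]
t=21-23: P4@Q0 runs 2, rem=6, I/O yield, promote→Q0. Q0=[P4] Q1=[P1,P2,P5] Q2=[]
t=23-25: P4@Q0 runs 2, rem=4, I/O yield, promote→Q0. Q0=[P4] Q1=[P1,P2,P5] Q2=[]
t=25-27: P4@Q0 runs 2, rem=2, I/O yield, promote→Q0. Q0=[P4] Q1=[P1,P2,P5] Q2=[]
t=27-29: P4@Q0 runs 2, rem=0, completes. Q0=[] Q1=[P1,P2,P5] Q2=[]
t=29-30: P1@Q1 runs 1, rem=0, completes. Q0=[] Q1=[P2,P5] Q2=[]
t=30-35: P2@Q1 runs 5, rem=2, quantum used, demote→Q2. Q0=[] Q1=[P5] Q2=[P2]
t=35-37: P5@Q1 runs 2, rem=0, completes. Q0=[] Q1=[] Q2=[P2]
t=37-39: P2@Q2 runs 2, rem=0, completes. Q0=[] Q1=[] Q2=[]

Answer: P1(0-3) P2(3-6) P3(6-9) P4(9-11) P5(11-14) P3(14-17) P4(17-19) P3(19-21) P4(21-23) P4(23-25) P4(25-27) P4(27-29) P1(29-30) P2(30-35) P5(35-37) P2(37-39)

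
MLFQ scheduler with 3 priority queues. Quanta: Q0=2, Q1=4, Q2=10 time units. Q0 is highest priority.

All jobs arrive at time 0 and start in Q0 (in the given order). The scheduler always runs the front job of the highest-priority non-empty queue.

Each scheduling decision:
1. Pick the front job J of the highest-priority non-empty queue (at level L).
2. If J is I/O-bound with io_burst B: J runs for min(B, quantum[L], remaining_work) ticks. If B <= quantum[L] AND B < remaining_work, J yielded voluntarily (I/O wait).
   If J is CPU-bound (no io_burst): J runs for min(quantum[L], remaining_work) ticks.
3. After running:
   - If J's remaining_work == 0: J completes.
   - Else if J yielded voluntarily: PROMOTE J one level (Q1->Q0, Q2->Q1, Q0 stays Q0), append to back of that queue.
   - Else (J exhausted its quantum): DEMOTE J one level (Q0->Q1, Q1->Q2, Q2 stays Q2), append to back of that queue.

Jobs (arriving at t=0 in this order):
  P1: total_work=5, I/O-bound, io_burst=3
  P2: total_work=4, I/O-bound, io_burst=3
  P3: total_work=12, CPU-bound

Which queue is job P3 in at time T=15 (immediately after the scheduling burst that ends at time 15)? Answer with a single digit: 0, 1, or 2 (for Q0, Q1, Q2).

t=0-2: P1@Q0 runs 2, rem=3, quantum used, demote→Q1. Q0=[P2,P3] Q1=[P1] Q2=[]
t=2-4: P2@Q0 runs 2, rem=2, quantum used, demote→Q1. Q0=[P3] Q1=[P1,P2] Q2=[]
t=4-6: P3@Q0 runs 2, rem=10, quantum used, demote→Q1. Q0=[] Q1=[P1,P2,P3] Q2=[]
t=6-9: P1@Q1 runs 3, rem=0, completes. Q0=[] Q1=[P2,P3] Q2=[]
t=9-11: P2@Q1 runs 2, rem=0, completes. Q0=[] Q1=[P3] Q2=[]
t=11-15: P3@Q1 runs 4, rem=6, quantum used, demote→Q2. Q0=[] Q1=[] Q2=[P3]
t=15-21: P3@Q2 runs 6, rem=0, completes. Q0=[] Q1=[] Q2=[]

Answer: 2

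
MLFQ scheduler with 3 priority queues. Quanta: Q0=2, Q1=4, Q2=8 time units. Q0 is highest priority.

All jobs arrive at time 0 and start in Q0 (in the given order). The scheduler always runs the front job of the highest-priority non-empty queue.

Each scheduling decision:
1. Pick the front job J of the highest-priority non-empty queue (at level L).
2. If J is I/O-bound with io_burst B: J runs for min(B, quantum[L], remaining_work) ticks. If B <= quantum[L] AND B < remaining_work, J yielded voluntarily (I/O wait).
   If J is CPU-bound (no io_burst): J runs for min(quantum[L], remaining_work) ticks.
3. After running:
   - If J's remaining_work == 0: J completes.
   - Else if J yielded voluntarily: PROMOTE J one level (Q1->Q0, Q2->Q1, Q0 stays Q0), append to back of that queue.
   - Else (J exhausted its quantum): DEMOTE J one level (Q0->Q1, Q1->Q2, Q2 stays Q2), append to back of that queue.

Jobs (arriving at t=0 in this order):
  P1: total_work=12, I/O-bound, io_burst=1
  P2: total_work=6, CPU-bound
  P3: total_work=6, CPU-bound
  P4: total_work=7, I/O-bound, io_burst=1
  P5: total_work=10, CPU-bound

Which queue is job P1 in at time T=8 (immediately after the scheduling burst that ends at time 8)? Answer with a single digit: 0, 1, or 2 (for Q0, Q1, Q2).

t=0-1: P1@Q0 runs 1, rem=11, I/O yield, promote→Q0. Q0=[P2,P3,P4,P5,P1] Q1=[] Q2=[]
t=1-3: P2@Q0 runs 2, rem=4, quantum used, demote→Q1. Q0=[P3,P4,P5,P1] Q1=[P2] Q2=[]
t=3-5: P3@Q0 runs 2, rem=4, quantum used, demote→Q1. Q0=[P4,P5,P1] Q1=[P2,P3] Q2=[]
t=5-6: P4@Q0 runs 1, rem=6, I/O yield, promote→Q0. Q0=[P5,P1,P4] Q1=[P2,P3] Q2=[]
t=6-8: P5@Q0 runs 2, rem=8, quantum used, demote→Q1. Q0=[P1,P4] Q1=[P2,P3,P5] Q2=[]
t=8-9: P1@Q0 runs 1, rem=10, I/O yield, promote→Q0. Q0=[P4,P1] Q1=[P2,P3,P5] Q2=[]
t=9-10: P4@Q0 runs 1, rem=5, I/O yield, promote→Q0. Q0=[P1,P4] Q1=[P2,P3,P5] Q2=[]
t=10-11: P1@Q0 runs 1, rem=9, I/O yield, promote→Q0. Q0=[P4,P1] Q1=[P2,P3,P5] Q2=[]
t=11-12: P4@Q0 runs 1, rem=4, I/O yield, promote→Q0. Q0=[P1,P4] Q1=[P2,P3,P5] Q2=[]
t=12-13: P1@Q0 runs 1, rem=8, I/O yield, promote→Q0. Q0=[P4,P1] Q1=[P2,P3,P5] Q2=[]
t=13-14: P4@Q0 runs 1, rem=3, I/O yield, promote→Q0. Q0=[P1,P4] Q1=[P2,P3,P5] Q2=[]
t=14-15: P1@Q0 runs 1, rem=7, I/O yield, promote→Q0. Q0=[P4,P1] Q1=[P2,P3,P5] Q2=[]
t=15-16: P4@Q0 runs 1, rem=2, I/O yield, promote→Q0. Q0=[P1,P4] Q1=[P2,P3,P5] Q2=[]
t=16-17: P1@Q0 runs 1, rem=6, I/O yield, promote→Q0. Q0=[P4,P1] Q1=[P2,P3,P5] Q2=[]
t=17-18: P4@Q0 runs 1, rem=1, I/O yield, promote→Q0. Q0=[P1,P4] Q1=[P2,P3,P5] Q2=[]
t=18-19: P1@Q0 runs 1, rem=5, I/O yield, promote→Q0. Q0=[P4,P1] Q1=[P2,P3,P5] Q2=[]
t=19-20: P4@Q0 runs 1, rem=0, completes. Q0=[P1] Q1=[P2,P3,P5] Q2=[]
t=20-21: P1@Q0 runs 1, rem=4, I/O yield, promote→Q0. Q0=[P1] Q1=[P2,P3,P5] Q2=[]
t=21-22: P1@Q0 runs 1, rem=3, I/O yield, promote→Q0. Q0=[P1] Q1=[P2,P3,P5] Q2=[]
t=22-23: P1@Q0 runs 1, rem=2, I/O yield, promote→Q0. Q0=[P1] Q1=[P2,P3,P5] Q2=[]
t=23-24: P1@Q0 runs 1, rem=1, I/O yield, promote→Q0. Q0=[P1] Q1=[P2,P3,P5] Q2=[]
t=24-25: P1@Q0 runs 1, rem=0, completes. Q0=[] Q1=[P2,P3,P5] Q2=[]
t=25-29: P2@Q1 runs 4, rem=0, completes. Q0=[] Q1=[P3,P5] Q2=[]
t=29-33: P3@Q1 runs 4, rem=0, completes. Q0=[] Q1=[P5] Q2=[]
t=33-37: P5@Q1 runs 4, rem=4, quantum used, demote→Q2. Q0=[] Q1=[] Q2=[P5]
t=37-41: P5@Q2 runs 4, rem=0, completes. Q0=[] Q1=[] Q2=[]

Answer: 0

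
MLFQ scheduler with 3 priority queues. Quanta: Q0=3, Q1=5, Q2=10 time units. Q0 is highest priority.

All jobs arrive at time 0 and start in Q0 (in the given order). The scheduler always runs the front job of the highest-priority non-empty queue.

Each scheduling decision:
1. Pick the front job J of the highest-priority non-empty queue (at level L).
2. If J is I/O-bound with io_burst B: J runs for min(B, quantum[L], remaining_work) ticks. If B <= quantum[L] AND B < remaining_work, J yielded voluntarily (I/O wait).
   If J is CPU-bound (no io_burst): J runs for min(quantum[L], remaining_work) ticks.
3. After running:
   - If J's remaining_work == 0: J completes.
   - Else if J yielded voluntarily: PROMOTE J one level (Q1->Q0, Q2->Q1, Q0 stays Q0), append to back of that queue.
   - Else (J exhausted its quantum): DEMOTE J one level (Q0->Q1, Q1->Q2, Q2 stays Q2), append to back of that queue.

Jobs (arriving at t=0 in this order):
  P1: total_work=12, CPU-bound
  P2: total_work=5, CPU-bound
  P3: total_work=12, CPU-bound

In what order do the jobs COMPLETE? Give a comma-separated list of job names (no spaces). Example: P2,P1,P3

Answer: P2,P1,P3

Derivation:
t=0-3: P1@Q0 runs 3, rem=9, quantum used, demote→Q1. Q0=[P2,P3] Q1=[P1] Q2=[]
t=3-6: P2@Q0 runs 3, rem=2, quantum used, demote→Q1. Q0=[P3] Q1=[P1,P2] Q2=[]
t=6-9: P3@Q0 runs 3, rem=9, quantum used, demote→Q1. Q0=[] Q1=[P1,P2,P3] Q2=[]
t=9-14: P1@Q1 runs 5, rem=4, quantum used, demote→Q2. Q0=[] Q1=[P2,P3] Q2=[P1]
t=14-16: P2@Q1 runs 2, rem=0, completes. Q0=[] Q1=[P3] Q2=[P1]
t=16-21: P3@Q1 runs 5, rem=4, quantum used, demote→Q2. Q0=[] Q1=[] Q2=[P1,P3]
t=21-25: P1@Q2 runs 4, rem=0, completes. Q0=[] Q1=[] Q2=[P3]
t=25-29: P3@Q2 runs 4, rem=0, completes. Q0=[] Q1=[] Q2=[]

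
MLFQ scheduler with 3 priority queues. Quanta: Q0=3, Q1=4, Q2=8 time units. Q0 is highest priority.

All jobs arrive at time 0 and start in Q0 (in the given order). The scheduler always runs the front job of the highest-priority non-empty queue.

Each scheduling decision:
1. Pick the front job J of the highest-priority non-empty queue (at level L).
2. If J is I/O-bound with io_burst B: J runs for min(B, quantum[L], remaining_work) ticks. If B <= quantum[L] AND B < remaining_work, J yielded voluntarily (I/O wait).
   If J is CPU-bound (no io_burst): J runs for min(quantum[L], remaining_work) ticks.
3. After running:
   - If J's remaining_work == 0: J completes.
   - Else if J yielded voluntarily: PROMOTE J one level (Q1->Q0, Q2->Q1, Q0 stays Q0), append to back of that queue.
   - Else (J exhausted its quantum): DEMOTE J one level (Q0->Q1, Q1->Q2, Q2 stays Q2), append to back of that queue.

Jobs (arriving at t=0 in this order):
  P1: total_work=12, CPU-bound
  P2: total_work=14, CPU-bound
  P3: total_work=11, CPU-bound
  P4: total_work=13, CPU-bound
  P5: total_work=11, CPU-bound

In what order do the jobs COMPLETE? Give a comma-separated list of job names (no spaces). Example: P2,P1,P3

Answer: P1,P2,P3,P4,P5

Derivation:
t=0-3: P1@Q0 runs 3, rem=9, quantum used, demote→Q1. Q0=[P2,P3,P4,P5] Q1=[P1] Q2=[]
t=3-6: P2@Q0 runs 3, rem=11, quantum used, demote→Q1. Q0=[P3,P4,P5] Q1=[P1,P2] Q2=[]
t=6-9: P3@Q0 runs 3, rem=8, quantum used, demote→Q1. Q0=[P4,P5] Q1=[P1,P2,P3] Q2=[]
t=9-12: P4@Q0 runs 3, rem=10, quantum used, demote→Q1. Q0=[P5] Q1=[P1,P2,P3,P4] Q2=[]
t=12-15: P5@Q0 runs 3, rem=8, quantum used, demote→Q1. Q0=[] Q1=[P1,P2,P3,P4,P5] Q2=[]
t=15-19: P1@Q1 runs 4, rem=5, quantum used, demote→Q2. Q0=[] Q1=[P2,P3,P4,P5] Q2=[P1]
t=19-23: P2@Q1 runs 4, rem=7, quantum used, demote→Q2. Q0=[] Q1=[P3,P4,P5] Q2=[P1,P2]
t=23-27: P3@Q1 runs 4, rem=4, quantum used, demote→Q2. Q0=[] Q1=[P4,P5] Q2=[P1,P2,P3]
t=27-31: P4@Q1 runs 4, rem=6, quantum used, demote→Q2. Q0=[] Q1=[P5] Q2=[P1,P2,P3,P4]
t=31-35: P5@Q1 runs 4, rem=4, quantum used, demote→Q2. Q0=[] Q1=[] Q2=[P1,P2,P3,P4,P5]
t=35-40: P1@Q2 runs 5, rem=0, completes. Q0=[] Q1=[] Q2=[P2,P3,P4,P5]
t=40-47: P2@Q2 runs 7, rem=0, completes. Q0=[] Q1=[] Q2=[P3,P4,P5]
t=47-51: P3@Q2 runs 4, rem=0, completes. Q0=[] Q1=[] Q2=[P4,P5]
t=51-57: P4@Q2 runs 6, rem=0, completes. Q0=[] Q1=[] Q2=[P5]
t=57-61: P5@Q2 runs 4, rem=0, completes. Q0=[] Q1=[] Q2=[]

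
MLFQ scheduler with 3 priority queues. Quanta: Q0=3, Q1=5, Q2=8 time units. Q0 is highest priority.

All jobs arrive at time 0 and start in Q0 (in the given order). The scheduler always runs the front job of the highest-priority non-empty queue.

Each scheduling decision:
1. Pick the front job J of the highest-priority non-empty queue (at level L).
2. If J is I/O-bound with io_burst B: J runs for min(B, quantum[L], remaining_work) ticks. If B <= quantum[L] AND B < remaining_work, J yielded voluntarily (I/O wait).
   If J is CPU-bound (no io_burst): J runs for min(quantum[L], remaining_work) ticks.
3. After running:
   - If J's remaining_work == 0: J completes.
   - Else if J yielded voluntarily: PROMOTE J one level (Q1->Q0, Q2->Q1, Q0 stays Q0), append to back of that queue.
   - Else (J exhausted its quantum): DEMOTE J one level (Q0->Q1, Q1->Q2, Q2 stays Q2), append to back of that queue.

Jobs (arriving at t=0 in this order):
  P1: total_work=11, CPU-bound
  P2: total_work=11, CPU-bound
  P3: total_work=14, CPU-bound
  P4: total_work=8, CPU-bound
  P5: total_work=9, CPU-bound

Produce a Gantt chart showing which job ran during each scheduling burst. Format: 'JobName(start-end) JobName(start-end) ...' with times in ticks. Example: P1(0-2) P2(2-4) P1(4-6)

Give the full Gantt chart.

Answer: P1(0-3) P2(3-6) P3(6-9) P4(9-12) P5(12-15) P1(15-20) P2(20-25) P3(25-30) P4(30-35) P5(35-40) P1(40-43) P2(43-46) P3(46-52) P5(52-53)

Derivation:
t=0-3: P1@Q0 runs 3, rem=8, quantum used, demote→Q1. Q0=[P2,P3,P4,P5] Q1=[P1] Q2=[]
t=3-6: P2@Q0 runs 3, rem=8, quantum used, demote→Q1. Q0=[P3,P4,P5] Q1=[P1,P2] Q2=[]
t=6-9: P3@Q0 runs 3, rem=11, quantum used, demote→Q1. Q0=[P4,P5] Q1=[P1,P2,P3] Q2=[]
t=9-12: P4@Q0 runs 3, rem=5, quantum used, demote→Q1. Q0=[P5] Q1=[P1,P2,P3,P4] Q2=[]
t=12-15: P5@Q0 runs 3, rem=6, quantum used, demote→Q1. Q0=[] Q1=[P1,P2,P3,P4,P5] Q2=[]
t=15-20: P1@Q1 runs 5, rem=3, quantum used, demote→Q2. Q0=[] Q1=[P2,P3,P4,P5] Q2=[P1]
t=20-25: P2@Q1 runs 5, rem=3, quantum used, demote→Q2. Q0=[] Q1=[P3,P4,P5] Q2=[P1,P2]
t=25-30: P3@Q1 runs 5, rem=6, quantum used, demote→Q2. Q0=[] Q1=[P4,P5] Q2=[P1,P2,P3]
t=30-35: P4@Q1 runs 5, rem=0, completes. Q0=[] Q1=[P5] Q2=[P1,P2,P3]
t=35-40: P5@Q1 runs 5, rem=1, quantum used, demote→Q2. Q0=[] Q1=[] Q2=[P1,P2,P3,P5]
t=40-43: P1@Q2 runs 3, rem=0, completes. Q0=[] Q1=[] Q2=[P2,P3,P5]
t=43-46: P2@Q2 runs 3, rem=0, completes. Q0=[] Q1=[] Q2=[P3,P5]
t=46-52: P3@Q2 runs 6, rem=0, completes. Q0=[] Q1=[] Q2=[P5]
t=52-53: P5@Q2 runs 1, rem=0, completes. Q0=[] Q1=[] Q2=[]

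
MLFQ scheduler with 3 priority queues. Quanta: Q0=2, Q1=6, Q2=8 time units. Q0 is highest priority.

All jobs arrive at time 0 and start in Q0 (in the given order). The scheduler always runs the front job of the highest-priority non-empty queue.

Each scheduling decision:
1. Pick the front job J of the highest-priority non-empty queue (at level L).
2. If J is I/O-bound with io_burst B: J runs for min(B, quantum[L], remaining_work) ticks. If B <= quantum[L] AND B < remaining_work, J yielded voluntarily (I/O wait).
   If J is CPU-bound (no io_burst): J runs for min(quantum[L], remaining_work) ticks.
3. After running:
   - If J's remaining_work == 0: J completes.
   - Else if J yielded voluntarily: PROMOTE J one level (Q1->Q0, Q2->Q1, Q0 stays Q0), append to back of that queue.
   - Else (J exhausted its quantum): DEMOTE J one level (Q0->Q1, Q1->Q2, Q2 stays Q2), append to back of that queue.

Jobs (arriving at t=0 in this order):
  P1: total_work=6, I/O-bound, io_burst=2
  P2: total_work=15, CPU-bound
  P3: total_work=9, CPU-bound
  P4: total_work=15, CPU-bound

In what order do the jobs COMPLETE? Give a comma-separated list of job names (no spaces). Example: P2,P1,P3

t=0-2: P1@Q0 runs 2, rem=4, I/O yield, promote→Q0. Q0=[P2,P3,P4,P1] Q1=[] Q2=[]
t=2-4: P2@Q0 runs 2, rem=13, quantum used, demote→Q1. Q0=[P3,P4,P1] Q1=[P2] Q2=[]
t=4-6: P3@Q0 runs 2, rem=7, quantum used, demote→Q1. Q0=[P4,P1] Q1=[P2,P3] Q2=[]
t=6-8: P4@Q0 runs 2, rem=13, quantum used, demote→Q1. Q0=[P1] Q1=[P2,P3,P4] Q2=[]
t=8-10: P1@Q0 runs 2, rem=2, I/O yield, promote→Q0. Q0=[P1] Q1=[P2,P3,P4] Q2=[]
t=10-12: P1@Q0 runs 2, rem=0, completes. Q0=[] Q1=[P2,P3,P4] Q2=[]
t=12-18: P2@Q1 runs 6, rem=7, quantum used, demote→Q2. Q0=[] Q1=[P3,P4] Q2=[P2]
t=18-24: P3@Q1 runs 6, rem=1, quantum used, demote→Q2. Q0=[] Q1=[P4] Q2=[P2,P3]
t=24-30: P4@Q1 runs 6, rem=7, quantum used, demote→Q2. Q0=[] Q1=[] Q2=[P2,P3,P4]
t=30-37: P2@Q2 runs 7, rem=0, completes. Q0=[] Q1=[] Q2=[P3,P4]
t=37-38: P3@Q2 runs 1, rem=0, completes. Q0=[] Q1=[] Q2=[P4]
t=38-45: P4@Q2 runs 7, rem=0, completes. Q0=[] Q1=[] Q2=[]

Answer: P1,P2,P3,P4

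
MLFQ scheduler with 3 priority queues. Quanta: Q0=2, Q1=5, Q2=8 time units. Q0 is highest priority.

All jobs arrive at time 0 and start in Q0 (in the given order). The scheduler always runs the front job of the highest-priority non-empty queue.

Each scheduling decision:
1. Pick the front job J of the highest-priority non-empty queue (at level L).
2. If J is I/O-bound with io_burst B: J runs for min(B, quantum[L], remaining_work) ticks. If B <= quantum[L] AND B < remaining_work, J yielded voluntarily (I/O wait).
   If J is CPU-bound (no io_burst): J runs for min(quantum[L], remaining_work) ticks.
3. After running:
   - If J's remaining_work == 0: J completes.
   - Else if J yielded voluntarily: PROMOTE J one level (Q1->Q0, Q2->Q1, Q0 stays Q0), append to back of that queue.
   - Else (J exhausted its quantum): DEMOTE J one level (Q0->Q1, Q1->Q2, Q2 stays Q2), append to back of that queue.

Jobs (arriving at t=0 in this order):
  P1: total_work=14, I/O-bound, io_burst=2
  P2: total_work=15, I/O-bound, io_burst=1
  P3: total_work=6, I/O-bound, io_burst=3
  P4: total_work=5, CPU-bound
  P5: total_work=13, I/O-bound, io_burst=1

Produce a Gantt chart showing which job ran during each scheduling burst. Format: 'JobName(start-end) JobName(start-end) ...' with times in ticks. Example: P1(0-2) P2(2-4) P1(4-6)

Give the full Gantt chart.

t=0-2: P1@Q0 runs 2, rem=12, I/O yield, promote→Q0. Q0=[P2,P3,P4,P5,P1] Q1=[] Q2=[]
t=2-3: P2@Q0 runs 1, rem=14, I/O yield, promote→Q0. Q0=[P3,P4,P5,P1,P2] Q1=[] Q2=[]
t=3-5: P3@Q0 runs 2, rem=4, quantum used, demote→Q1. Q0=[P4,P5,P1,P2] Q1=[P3] Q2=[]
t=5-7: P4@Q0 runs 2, rem=3, quantum used, demote→Q1. Q0=[P5,P1,P2] Q1=[P3,P4] Q2=[]
t=7-8: P5@Q0 runs 1, rem=12, I/O yield, promote→Q0. Q0=[P1,P2,P5] Q1=[P3,P4] Q2=[]
t=8-10: P1@Q0 runs 2, rem=10, I/O yield, promote→Q0. Q0=[P2,P5,P1] Q1=[P3,P4] Q2=[]
t=10-11: P2@Q0 runs 1, rem=13, I/O yield, promote→Q0. Q0=[P5,P1,P2] Q1=[P3,P4] Q2=[]
t=11-12: P5@Q0 runs 1, rem=11, I/O yield, promote→Q0. Q0=[P1,P2,P5] Q1=[P3,P4] Q2=[]
t=12-14: P1@Q0 runs 2, rem=8, I/O yield, promote→Q0. Q0=[P2,P5,P1] Q1=[P3,P4] Q2=[]
t=14-15: P2@Q0 runs 1, rem=12, I/O yield, promote→Q0. Q0=[P5,P1,P2] Q1=[P3,P4] Q2=[]
t=15-16: P5@Q0 runs 1, rem=10, I/O yield, promote→Q0. Q0=[P1,P2,P5] Q1=[P3,P4] Q2=[]
t=16-18: P1@Q0 runs 2, rem=6, I/O yield, promote→Q0. Q0=[P2,P5,P1] Q1=[P3,P4] Q2=[]
t=18-19: P2@Q0 runs 1, rem=11, I/O yield, promote→Q0. Q0=[P5,P1,P2] Q1=[P3,P4] Q2=[]
t=19-20: P5@Q0 runs 1, rem=9, I/O yield, promote→Q0. Q0=[P1,P2,P5] Q1=[P3,P4] Q2=[]
t=20-22: P1@Q0 runs 2, rem=4, I/O yield, promote→Q0. Q0=[P2,P5,P1] Q1=[P3,P4] Q2=[]
t=22-23: P2@Q0 runs 1, rem=10, I/O yield, promote→Q0. Q0=[P5,P1,P2] Q1=[P3,P4] Q2=[]
t=23-24: P5@Q0 runs 1, rem=8, I/O yield, promote→Q0. Q0=[P1,P2,P5] Q1=[P3,P4] Q2=[]
t=24-26: P1@Q0 runs 2, rem=2, I/O yield, promote→Q0. Q0=[P2,P5,P1] Q1=[P3,P4] Q2=[]
t=26-27: P2@Q0 runs 1, rem=9, I/O yield, promote→Q0. Q0=[P5,P1,P2] Q1=[P3,P4] Q2=[]
t=27-28: P5@Q0 runs 1, rem=7, I/O yield, promote→Q0. Q0=[P1,P2,P5] Q1=[P3,P4] Q2=[]
t=28-30: P1@Q0 runs 2, rem=0, completes. Q0=[P2,P5] Q1=[P3,P4] Q2=[]
t=30-31: P2@Q0 runs 1, rem=8, I/O yield, promote→Q0. Q0=[P5,P2] Q1=[P3,P4] Q2=[]
t=31-32: P5@Q0 runs 1, rem=6, I/O yield, promote→Q0. Q0=[P2,P5] Q1=[P3,P4] Q2=[]
t=32-33: P2@Q0 runs 1, rem=7, I/O yield, promote→Q0. Q0=[P5,P2] Q1=[P3,P4] Q2=[]
t=33-34: P5@Q0 runs 1, rem=5, I/O yield, promote→Q0. Q0=[P2,P5] Q1=[P3,P4] Q2=[]
t=34-35: P2@Q0 runs 1, rem=6, I/O yield, promote→Q0. Q0=[P5,P2] Q1=[P3,P4] Q2=[]
t=35-36: P5@Q0 runs 1, rem=4, I/O yield, promote→Q0. Q0=[P2,P5] Q1=[P3,P4] Q2=[]
t=36-37: P2@Q0 runs 1, rem=5, I/O yield, promote→Q0. Q0=[P5,P2] Q1=[P3,P4] Q2=[]
t=37-38: P5@Q0 runs 1, rem=3, I/O yield, promote→Q0. Q0=[P2,P5] Q1=[P3,P4] Q2=[]
t=38-39: P2@Q0 runs 1, rem=4, I/O yield, promote→Q0. Q0=[P5,P2] Q1=[P3,P4] Q2=[]
t=39-40: P5@Q0 runs 1, rem=2, I/O yield, promote→Q0. Q0=[P2,P5] Q1=[P3,P4] Q2=[]
t=40-41: P2@Q0 runs 1, rem=3, I/O yield, promote→Q0. Q0=[P5,P2] Q1=[P3,P4] Q2=[]
t=41-42: P5@Q0 runs 1, rem=1, I/O yield, promote→Q0. Q0=[P2,P5] Q1=[P3,P4] Q2=[]
t=42-43: P2@Q0 runs 1, rem=2, I/O yield, promote→Q0. Q0=[P5,P2] Q1=[P3,P4] Q2=[]
t=43-44: P5@Q0 runs 1, rem=0, completes. Q0=[P2] Q1=[P3,P4] Q2=[]
t=44-45: P2@Q0 runs 1, rem=1, I/O yield, promote→Q0. Q0=[P2] Q1=[P3,P4] Q2=[]
t=45-46: P2@Q0 runs 1, rem=0, completes. Q0=[] Q1=[P3,P4] Q2=[]
t=46-49: P3@Q1 runs 3, rem=1, I/O yield, promote→Q0. Q0=[P3] Q1=[P4] Q2=[]
t=49-50: P3@Q0 runs 1, rem=0, completes. Q0=[] Q1=[P4] Q2=[]
t=50-53: P4@Q1 runs 3, rem=0, completes. Q0=[] Q1=[] Q2=[]

Answer: P1(0-2) P2(2-3) P3(3-5) P4(5-7) P5(7-8) P1(8-10) P2(10-11) P5(11-12) P1(12-14) P2(14-15) P5(15-16) P1(16-18) P2(18-19) P5(19-20) P1(20-22) P2(22-23) P5(23-24) P1(24-26) P2(26-27) P5(27-28) P1(28-30) P2(30-31) P5(31-32) P2(32-33) P5(33-34) P2(34-35) P5(35-36) P2(36-37) P5(37-38) P2(38-39) P5(39-40) P2(40-41) P5(41-42) P2(42-43) P5(43-44) P2(44-45) P2(45-46) P3(46-49) P3(49-50) P4(50-53)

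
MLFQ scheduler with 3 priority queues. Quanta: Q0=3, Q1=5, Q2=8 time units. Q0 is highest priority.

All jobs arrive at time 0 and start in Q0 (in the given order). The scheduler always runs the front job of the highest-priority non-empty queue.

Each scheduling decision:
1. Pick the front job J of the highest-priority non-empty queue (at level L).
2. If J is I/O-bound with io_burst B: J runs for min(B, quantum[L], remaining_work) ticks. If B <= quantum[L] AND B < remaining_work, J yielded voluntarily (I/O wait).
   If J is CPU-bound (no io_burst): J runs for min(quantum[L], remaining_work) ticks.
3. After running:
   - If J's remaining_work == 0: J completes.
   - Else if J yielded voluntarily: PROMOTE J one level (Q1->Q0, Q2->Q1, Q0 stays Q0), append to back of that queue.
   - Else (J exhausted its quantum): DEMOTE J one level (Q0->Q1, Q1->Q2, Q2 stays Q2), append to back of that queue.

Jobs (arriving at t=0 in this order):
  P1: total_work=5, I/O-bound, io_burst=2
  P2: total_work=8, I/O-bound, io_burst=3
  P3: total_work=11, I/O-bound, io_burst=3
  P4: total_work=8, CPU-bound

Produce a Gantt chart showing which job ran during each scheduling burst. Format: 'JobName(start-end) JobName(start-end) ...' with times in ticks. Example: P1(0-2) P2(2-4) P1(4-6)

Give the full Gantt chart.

t=0-2: P1@Q0 runs 2, rem=3, I/O yield, promote→Q0. Q0=[P2,P3,P4,P1] Q1=[] Q2=[]
t=2-5: P2@Q0 runs 3, rem=5, I/O yield, promote→Q0. Q0=[P3,P4,P1,P2] Q1=[] Q2=[]
t=5-8: P3@Q0 runs 3, rem=8, I/O yield, promote→Q0. Q0=[P4,P1,P2,P3] Q1=[] Q2=[]
t=8-11: P4@Q0 runs 3, rem=5, quantum used, demote→Q1. Q0=[P1,P2,P3] Q1=[P4] Q2=[]
t=11-13: P1@Q0 runs 2, rem=1, I/O yield, promote→Q0. Q0=[P2,P3,P1] Q1=[P4] Q2=[]
t=13-16: P2@Q0 runs 3, rem=2, I/O yield, promote→Q0. Q0=[P3,P1,P2] Q1=[P4] Q2=[]
t=16-19: P3@Q0 runs 3, rem=5, I/O yield, promote→Q0. Q0=[P1,P2,P3] Q1=[P4] Q2=[]
t=19-20: P1@Q0 runs 1, rem=0, completes. Q0=[P2,P3] Q1=[P4] Q2=[]
t=20-22: P2@Q0 runs 2, rem=0, completes. Q0=[P3] Q1=[P4] Q2=[]
t=22-25: P3@Q0 runs 3, rem=2, I/O yield, promote→Q0. Q0=[P3] Q1=[P4] Q2=[]
t=25-27: P3@Q0 runs 2, rem=0, completes. Q0=[] Q1=[P4] Q2=[]
t=27-32: P4@Q1 runs 5, rem=0, completes. Q0=[] Q1=[] Q2=[]

Answer: P1(0-2) P2(2-5) P3(5-8) P4(8-11) P1(11-13) P2(13-16) P3(16-19) P1(19-20) P2(20-22) P3(22-25) P3(25-27) P4(27-32)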